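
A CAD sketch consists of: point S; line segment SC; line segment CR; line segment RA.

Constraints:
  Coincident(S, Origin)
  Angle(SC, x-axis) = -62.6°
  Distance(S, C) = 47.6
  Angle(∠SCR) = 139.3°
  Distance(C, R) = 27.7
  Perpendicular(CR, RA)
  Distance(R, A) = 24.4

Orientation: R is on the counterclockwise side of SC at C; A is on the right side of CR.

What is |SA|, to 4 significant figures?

84.51

S is at the origin; SC runs at -62.6° with length 47.6, so C = 47.6·(cos -62.6°, sin -62.6°) = (21.91, -42.26). ∠SCR = 139.3°, so CR runs at -62.6° + (180° − 139.3°) = -21.90° from the x-axis; with |CR| = 27.7, R = C + 27.7·(cos -21.90°, sin -21.90°) = (47.61, -52.59). The perpendicularity gives RA at right angles to CR; with |RA| = 24.4 on the right of CR, A = R + 24.4·(-0.3730, -0.9278) = (38.51, -75.23). Then |SA| = |A − S| = 84.51.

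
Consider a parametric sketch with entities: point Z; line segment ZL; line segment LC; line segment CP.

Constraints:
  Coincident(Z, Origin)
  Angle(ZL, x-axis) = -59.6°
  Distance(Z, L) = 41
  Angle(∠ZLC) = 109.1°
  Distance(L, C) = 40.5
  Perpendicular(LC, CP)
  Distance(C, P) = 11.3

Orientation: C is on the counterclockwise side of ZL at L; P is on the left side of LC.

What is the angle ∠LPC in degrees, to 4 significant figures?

74.41°

Z is at the origin; ZL runs at -59.6° with length 41.0, so L = 41.0·(cos -59.6°, sin -59.6°) = (20.75, -35.36). ∠ZLC = 109.1°, so LC runs at -59.6° + (180° − 109.1°) = 11.30° from the x-axis; with |LC| = 40.5, C = L + 40.5·(cos 11.30°, sin 11.30°) = (60.46, -27.43). The perpendicularity gives CP at right angles to LC; with |CP| = 11.3 on the left of LC, P = C + 11.3·(-0.1959, 0.9806) = (58.25, -16.35). Then cos ∠LPC = PL·PC / (|PL||PC|), giving 74.41°.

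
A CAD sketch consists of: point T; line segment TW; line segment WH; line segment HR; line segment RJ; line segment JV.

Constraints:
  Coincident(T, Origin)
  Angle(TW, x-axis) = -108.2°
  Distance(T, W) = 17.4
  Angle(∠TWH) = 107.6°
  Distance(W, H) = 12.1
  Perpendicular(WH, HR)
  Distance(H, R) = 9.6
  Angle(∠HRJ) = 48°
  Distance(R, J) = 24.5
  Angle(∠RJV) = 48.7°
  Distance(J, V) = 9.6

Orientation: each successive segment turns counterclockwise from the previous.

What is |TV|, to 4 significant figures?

25.99

T is at the origin; TW runs at -108.2° with length 17.4, so W = (-5.435, -16.53). ∠TWH = 107.6° gives WH at -35.80° from the x-axis; with |WH| = 12.1, H = (4.379, -23.61). WH ⟂ HR, so HR runs at 54.20°; with |HR| = 9.6, R = (9.995, -15.82). ∠HRJ = 48.0° gives RJ at -173.8° from the x-axis; with |RJ| = 24.5, J = (-14.36, -18.47). ∠RJV = 48.7° gives JV at -42.50° from the x-axis; with |JV| = 9.6, V = (-7.284, -24.95). Then |TV| = |V − T| = 25.99.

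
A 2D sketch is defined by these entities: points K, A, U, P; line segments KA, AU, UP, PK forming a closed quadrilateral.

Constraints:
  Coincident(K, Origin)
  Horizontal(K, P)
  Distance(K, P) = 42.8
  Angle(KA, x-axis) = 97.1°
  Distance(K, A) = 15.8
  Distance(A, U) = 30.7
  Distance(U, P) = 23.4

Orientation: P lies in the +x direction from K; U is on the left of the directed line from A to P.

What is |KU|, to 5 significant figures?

34.125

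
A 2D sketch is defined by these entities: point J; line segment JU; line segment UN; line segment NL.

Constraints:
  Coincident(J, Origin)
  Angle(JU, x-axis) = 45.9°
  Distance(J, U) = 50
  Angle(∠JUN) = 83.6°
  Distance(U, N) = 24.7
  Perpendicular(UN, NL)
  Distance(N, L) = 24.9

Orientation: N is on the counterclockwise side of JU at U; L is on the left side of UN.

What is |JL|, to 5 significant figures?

31.310

J is at the origin; JU runs at 45.9° with length 50.0, so U = 50.0·(cos 45.9°, sin 45.9°) = (34.796, 35.906). ∠JUN = 83.6°, so UN runs at 45.9° + (180° − 83.6°) = 142.30° from the x-axis; with |UN| = 24.7, N = U + 24.7·(cos 142.30°, sin 142.30°) = (15.252, 51.011). UN ⟂ NL; with |NL| = 24.9 on the left of UN, L = N + 24.9·(-0.61153, -0.79122) = (0.025395, 31.310). Then |JL| = |L − J| = 31.310.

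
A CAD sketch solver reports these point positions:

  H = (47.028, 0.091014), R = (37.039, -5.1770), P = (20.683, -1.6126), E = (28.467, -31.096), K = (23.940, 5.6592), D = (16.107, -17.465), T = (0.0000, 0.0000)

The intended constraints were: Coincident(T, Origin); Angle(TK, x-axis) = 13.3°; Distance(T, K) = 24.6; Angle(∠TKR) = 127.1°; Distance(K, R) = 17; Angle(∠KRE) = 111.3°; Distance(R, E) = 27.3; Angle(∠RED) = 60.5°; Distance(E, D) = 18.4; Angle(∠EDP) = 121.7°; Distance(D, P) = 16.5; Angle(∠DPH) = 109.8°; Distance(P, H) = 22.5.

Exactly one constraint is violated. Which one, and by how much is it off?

Distance(P, H) = 22.5 — off by 3.90.

T = (0.00, 0.00) ✓; TK at 13.30° ✓; |TK| = 24.60 ✓; ∠TKR = 127.1° ✓; |KR| = 17.00 ✓; ∠KRE = 111.3° ✓; |RE| = 27.30 ✓; ∠RED = 60.50° ✓; |ED| = 18.40 ✓; ∠EDP = 121.7° ✓; |DP| = 16.50 ✓; ∠DPH = 109.8° ✓; |PH| = 26.40 ✗.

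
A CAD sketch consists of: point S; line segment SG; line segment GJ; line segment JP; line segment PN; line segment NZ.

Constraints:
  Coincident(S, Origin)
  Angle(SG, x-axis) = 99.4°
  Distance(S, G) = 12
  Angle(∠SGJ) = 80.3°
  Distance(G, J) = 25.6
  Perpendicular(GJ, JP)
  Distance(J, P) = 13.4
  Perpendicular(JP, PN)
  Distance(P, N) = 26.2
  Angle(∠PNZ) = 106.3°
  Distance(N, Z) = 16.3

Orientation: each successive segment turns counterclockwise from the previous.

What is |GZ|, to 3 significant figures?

5.64

S is at the origin; SG runs at 99.4° with length 12.0, so G = (-1.96, 11.8). ∠SGJ = 80.3° gives GJ at -161° from the x-axis; with |GJ| = 25.6, J = (-26.2, 3.46). GJ is perpendicular to JP, so JP runs at -70.9°; with |JP| = 13.4, P = (-21.8, -9.20). JP ⟂ PN, so PN runs at 19.1°; with |PN| = 26.2, N = (2.99, -0.627). ∠PNZ = 106.3° gives NZ at 92.8° from the x-axis; with |NZ| = 16.3, Z = (2.20, 15.7). Then |GZ| = |Z − G| = 5.64.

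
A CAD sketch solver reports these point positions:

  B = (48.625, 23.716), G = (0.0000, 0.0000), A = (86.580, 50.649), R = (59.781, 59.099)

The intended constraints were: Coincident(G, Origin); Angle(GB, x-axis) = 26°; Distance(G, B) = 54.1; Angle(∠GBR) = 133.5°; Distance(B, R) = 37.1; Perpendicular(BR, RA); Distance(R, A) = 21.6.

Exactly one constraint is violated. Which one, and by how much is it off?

Distance(R, A) = 21.6 — off by 6.50.

G = (0.00, 0.00) ✓; GB at 26.00° ✓; |GB| = 54.10 ✓; ∠GBR = 133.5° ✓; |BR| = 37.10 ✓; ∠(BR, RA) = 90.00° ✓; |RA| = 28.10 ✗.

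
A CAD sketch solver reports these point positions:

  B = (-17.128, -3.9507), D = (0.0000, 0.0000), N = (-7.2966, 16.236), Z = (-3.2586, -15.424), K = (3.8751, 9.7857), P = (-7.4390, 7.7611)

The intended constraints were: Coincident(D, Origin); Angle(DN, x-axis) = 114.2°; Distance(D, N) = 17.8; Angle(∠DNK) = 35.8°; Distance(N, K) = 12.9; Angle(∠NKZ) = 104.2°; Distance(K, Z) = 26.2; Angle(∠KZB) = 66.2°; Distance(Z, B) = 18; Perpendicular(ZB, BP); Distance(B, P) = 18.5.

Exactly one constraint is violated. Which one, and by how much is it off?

Distance(B, P) = 18.5 — off by 3.30.

D = (0.00, 0.00) ✓; DN at 114.2° ✓; |DN| = 17.80 ✓; ∠DNK = 35.80° ✓; |NK| = 12.90 ✓; ∠NKZ = 104.2° ✓; |KZ| = 26.20 ✓; ∠KZB = 66.20° ✓; |ZB| = 18.00 ✓; ∠(ZB, BP) = 90.00° ✓; |BP| = 15.20 ✗.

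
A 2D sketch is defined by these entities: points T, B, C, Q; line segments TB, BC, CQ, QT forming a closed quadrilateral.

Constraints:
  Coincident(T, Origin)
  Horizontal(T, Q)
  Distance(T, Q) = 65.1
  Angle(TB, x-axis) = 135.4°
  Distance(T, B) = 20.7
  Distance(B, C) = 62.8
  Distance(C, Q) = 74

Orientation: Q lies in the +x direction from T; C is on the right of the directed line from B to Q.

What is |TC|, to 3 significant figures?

45.1

Checks: T = (0.00, 0.00) ✓; |BC| = 62.80 ✓; |CQ| = 74.00 ✓.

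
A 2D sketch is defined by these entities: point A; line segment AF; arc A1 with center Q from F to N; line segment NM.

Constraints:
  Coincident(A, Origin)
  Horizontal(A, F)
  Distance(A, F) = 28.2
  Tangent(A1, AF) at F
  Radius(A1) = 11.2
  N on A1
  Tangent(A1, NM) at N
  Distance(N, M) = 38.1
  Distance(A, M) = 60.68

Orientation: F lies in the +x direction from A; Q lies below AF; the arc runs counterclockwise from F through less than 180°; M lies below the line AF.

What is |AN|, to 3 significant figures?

23.9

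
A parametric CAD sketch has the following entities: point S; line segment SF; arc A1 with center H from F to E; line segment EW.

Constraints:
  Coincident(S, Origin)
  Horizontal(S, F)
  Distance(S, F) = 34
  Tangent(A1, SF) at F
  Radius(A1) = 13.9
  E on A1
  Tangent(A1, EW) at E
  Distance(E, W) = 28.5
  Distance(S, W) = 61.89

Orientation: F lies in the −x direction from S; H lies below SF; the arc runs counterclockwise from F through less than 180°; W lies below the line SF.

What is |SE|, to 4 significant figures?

50.36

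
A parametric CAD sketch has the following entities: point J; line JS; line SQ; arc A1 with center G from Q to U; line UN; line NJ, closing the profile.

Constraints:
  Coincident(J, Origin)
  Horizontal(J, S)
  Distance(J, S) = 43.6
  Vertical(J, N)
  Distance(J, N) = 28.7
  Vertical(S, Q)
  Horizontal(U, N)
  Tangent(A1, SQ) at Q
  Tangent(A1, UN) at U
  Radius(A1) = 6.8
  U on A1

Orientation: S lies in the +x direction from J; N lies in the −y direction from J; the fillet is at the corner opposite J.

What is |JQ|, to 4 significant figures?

48.79

The virtual corner opposite J is at (43.60, -28.70). A1 meets SQ tangentially, so GQ is at right angles to SQ and the tangent condition forces GU to be normal to UN, with radius 6.8, so the center G sits 6.8 in from both sides at G = (36.80, -21.90). That places the tangent points at Q = (43.60, -21.90) on SQ and U = (36.80, -28.70) on UN. Then |JQ| = |Q − J| = 48.79.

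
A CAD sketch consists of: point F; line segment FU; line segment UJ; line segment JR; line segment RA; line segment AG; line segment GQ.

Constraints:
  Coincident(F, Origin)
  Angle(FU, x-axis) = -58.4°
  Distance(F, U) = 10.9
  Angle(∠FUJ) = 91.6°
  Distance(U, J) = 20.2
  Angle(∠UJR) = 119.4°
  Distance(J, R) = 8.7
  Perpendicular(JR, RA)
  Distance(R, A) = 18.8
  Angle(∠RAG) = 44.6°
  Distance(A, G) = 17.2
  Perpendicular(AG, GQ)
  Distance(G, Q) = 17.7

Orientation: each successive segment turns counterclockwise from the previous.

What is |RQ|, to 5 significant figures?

5.8984

∠RAG = 44.6° gives AG at -44.000° from the x-axis; with |AG| = 17.2, G = (16.688, -2.6293). AG is perpendicular to GQ, so GQ runs at 46.000°; with |GQ| = 17.7, Q = (28.983, 10.103). Then |RQ| = |Q − R| = 5.8984.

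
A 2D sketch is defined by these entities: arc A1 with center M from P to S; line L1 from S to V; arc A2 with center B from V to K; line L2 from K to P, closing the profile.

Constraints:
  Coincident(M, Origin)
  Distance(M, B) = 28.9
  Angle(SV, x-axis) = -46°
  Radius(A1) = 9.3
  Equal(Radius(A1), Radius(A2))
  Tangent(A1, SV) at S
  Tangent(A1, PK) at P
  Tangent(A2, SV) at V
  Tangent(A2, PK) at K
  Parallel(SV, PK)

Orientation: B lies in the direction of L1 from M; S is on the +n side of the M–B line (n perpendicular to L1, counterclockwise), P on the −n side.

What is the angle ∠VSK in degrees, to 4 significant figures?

32.77°

Tangency of A1 to both parallel lines with radius 9.3 puts S and P at M ± 9.3·n: S = (6.690, 6.460), P = (-6.690, -6.460). Equal radii place V and K the same way about B: V = B + 9.3·n = (26.77, -14.33), K = B − 9.3·n = (13.39, -27.25). Then cos ∠VSK = SV·SK / (|SV||SK|), giving 32.77°.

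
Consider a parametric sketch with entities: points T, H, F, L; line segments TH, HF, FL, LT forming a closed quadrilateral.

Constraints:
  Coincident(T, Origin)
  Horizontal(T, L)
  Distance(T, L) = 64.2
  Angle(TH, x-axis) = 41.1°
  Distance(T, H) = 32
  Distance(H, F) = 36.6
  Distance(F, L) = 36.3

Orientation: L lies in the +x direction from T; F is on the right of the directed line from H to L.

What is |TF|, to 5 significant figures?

34.477

Checks: |HF| = 36.60 ✓; |FL| = 36.30 ✓.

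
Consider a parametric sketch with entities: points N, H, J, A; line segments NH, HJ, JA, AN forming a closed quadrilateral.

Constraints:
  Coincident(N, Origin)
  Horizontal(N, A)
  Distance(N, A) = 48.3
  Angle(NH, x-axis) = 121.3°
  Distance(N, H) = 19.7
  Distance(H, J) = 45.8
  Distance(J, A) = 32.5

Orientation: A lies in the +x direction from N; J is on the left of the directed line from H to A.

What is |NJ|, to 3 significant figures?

44.7

Checks: |HJ| = 45.80 ✓; |JA| = 32.50 ✓.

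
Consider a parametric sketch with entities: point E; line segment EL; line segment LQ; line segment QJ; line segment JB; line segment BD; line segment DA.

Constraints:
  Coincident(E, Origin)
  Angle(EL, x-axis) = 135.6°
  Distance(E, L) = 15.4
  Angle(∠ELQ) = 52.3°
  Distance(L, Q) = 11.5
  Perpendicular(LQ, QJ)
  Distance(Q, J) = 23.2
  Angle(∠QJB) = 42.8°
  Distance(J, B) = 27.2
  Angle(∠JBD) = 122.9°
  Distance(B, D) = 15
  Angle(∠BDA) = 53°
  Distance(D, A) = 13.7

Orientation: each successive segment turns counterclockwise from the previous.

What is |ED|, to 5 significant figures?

26.689

E is at the origin; EL runs at 135.6° with length 15.4, so L = (-11.003, 10.775). ∠ELQ = 52.3° gives LQ at -96.700° from the x-axis; with |LQ| = 11.5, Q = (-12.345, -0.64665). The perpendicularity gives QJ at right angles to LQ, so QJ runs at -6.7000°; with |QJ| = 23.2, J = (10.697, -3.3534). ∠QJB = 42.8° gives JB at 130.50° from the x-axis; with |JB| = 27.2, B = (-6.9680, 17.330). ∠JBD = 122.9° gives BD at -172.40° from the x-axis; with |BD| = 15.0, D = (-21.836, 15.346). Then |ED| = |D − E| = 26.689.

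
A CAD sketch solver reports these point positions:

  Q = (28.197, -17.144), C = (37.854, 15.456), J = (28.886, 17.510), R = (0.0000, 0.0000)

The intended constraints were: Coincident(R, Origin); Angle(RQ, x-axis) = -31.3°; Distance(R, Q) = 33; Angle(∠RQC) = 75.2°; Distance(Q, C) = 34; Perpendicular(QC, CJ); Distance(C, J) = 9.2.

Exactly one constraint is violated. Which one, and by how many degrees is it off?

Perpendicular(QC, CJ) — off by 3.60°.

R = (0.00, 0.00) ✓; RQ at -31.30° ✓; |RQ| = 33.00 ✓; ∠RQC = 75.20° ✓; |QC| = 34.00 ✓; ∠(QC, CJ) = 93.60° ✗; |CJ| = 9.200 ✓.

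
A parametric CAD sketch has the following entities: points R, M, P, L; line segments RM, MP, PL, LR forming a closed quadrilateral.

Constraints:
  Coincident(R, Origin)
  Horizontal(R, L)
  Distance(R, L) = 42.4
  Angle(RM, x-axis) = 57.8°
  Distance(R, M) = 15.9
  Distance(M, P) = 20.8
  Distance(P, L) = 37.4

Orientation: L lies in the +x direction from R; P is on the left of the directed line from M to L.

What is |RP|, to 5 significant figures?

36.684

R is at the origin; R and L share the same y with |RL| = 42.4 and L in +x, so L = (42.4, 0). RM runs at 57.8° with |RM| = 15.9, so M = (8.4727, 13.454). P is determined by |MP| = 20.8 and |PL| = 37.4 together: it lies at the intersection of circle(M, 20.8) and circle(L, 37.4). With |ML| = 36.498, the foot of the radical line on ML is 5.0135 from M and the perpendicular offset is √(20.8² − 5.0135²) = 20.187. Taking the left-of-ML solution: P = (20.575, 30.371).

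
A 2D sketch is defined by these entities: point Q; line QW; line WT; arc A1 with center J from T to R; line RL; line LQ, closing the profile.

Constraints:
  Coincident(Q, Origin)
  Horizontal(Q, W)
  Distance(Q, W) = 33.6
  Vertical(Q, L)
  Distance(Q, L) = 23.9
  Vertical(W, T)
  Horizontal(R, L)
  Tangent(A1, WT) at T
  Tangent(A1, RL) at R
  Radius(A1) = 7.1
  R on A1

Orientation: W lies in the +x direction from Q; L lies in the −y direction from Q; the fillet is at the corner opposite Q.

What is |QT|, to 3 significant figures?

37.6

The virtual corner opposite Q is at (33.6, -23.9). Tangency of A1 to WT means the radius JT is perpendicular to WT and since A1 is tangent to RL there, JR ⟂ RL, with radius 7.1, so the center J sits 7.1 in from both sides at J = (26.5, -16.8). That places the tangent points at T = (33.6, -16.8) on WT and R = (26.5, -23.9) on RL. Then |QT| = |T − Q| = 37.6.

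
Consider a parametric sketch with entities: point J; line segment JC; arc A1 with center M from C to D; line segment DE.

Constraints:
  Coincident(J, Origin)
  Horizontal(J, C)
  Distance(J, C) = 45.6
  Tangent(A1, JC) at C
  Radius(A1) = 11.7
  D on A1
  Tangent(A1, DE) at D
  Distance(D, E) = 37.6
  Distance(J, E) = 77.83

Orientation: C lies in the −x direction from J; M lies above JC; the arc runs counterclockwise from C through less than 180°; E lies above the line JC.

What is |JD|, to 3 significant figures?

41.6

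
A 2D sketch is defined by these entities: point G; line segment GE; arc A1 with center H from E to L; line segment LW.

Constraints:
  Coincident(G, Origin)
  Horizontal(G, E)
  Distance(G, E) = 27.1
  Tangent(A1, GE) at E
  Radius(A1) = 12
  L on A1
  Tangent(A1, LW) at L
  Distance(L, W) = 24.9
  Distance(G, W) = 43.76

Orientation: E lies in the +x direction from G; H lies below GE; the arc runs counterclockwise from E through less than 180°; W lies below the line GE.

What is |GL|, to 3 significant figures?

21.0

Checks: |HL| = 12.00 ✓; ∠(HL, LW) = 90.00° ✓; |LW| = 24.90 ✓; |GW| = 43.76 ✓.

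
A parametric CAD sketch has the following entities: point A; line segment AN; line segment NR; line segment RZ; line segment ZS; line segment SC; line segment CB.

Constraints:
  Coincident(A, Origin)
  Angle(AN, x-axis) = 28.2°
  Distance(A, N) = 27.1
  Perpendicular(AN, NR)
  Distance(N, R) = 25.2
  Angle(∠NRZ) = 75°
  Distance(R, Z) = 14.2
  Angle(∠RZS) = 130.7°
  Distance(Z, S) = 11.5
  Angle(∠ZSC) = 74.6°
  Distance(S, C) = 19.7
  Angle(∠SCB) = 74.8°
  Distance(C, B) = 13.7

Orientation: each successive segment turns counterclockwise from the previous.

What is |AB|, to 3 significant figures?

34.1

A is at the origin; AN runs at 28.2° with length 27.1, so N = (23.9, 12.8). The perpendicularity gives NR at right angles to AN, so NR runs at 118°; with |NR| = 25.2, R = (12.0, 35.0). ∠NRZ = 75.0° gives RZ at -137° from the x-axis; with |RZ| = 14.2, Z = (1.62, 25.3). ∠RZS = 130.7° gives ZS at -87.5° from the x-axis; with |ZS| = 11.5, S = (2.13, 13.8). ∠ZSC = 74.6° gives SC at 17.9° from the x-axis; with |SC| = 19.7, C = (20.9, 19.9). ∠SCB = 74.8° gives CB at 123° from the x-axis; with |CB| = 13.7, B = (13.4, 31.3). Then |AB| = |B − A| = 34.1.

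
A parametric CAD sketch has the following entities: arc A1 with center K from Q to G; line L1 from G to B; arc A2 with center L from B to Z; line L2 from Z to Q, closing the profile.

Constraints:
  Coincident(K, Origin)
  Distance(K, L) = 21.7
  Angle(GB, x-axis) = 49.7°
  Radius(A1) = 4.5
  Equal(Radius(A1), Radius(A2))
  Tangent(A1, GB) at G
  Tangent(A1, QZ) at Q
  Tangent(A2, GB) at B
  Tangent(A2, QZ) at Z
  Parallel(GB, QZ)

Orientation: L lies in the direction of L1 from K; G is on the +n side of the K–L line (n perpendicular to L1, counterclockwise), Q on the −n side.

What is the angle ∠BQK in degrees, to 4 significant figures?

67.47°

The slot axis is L1's direction at 49.7°, so u = (cos 49.7°, sin 49.7°) = (0.6468, 0.7627) and n = (−sin 49.7°, cos 49.7°) = (-0.7627, 0.6468). K is at the origin and L lies 21.7 along u from K, so L = 21.7·u = (14.04, 16.55). Tangency of A1 to both parallel lines with radius 4.5 puts G and Q at K ± 4.5·n: G = (-3.432, 2.911), Q = (3.432, -2.911). Equal radii place B and Z the same way about L: B = L + 4.5·n = (10.60, 19.46), Z = L − 4.5·n = (17.47, 13.64). Then cos ∠BQK = QB·QK / (|QB||QK|), giving 67.47°.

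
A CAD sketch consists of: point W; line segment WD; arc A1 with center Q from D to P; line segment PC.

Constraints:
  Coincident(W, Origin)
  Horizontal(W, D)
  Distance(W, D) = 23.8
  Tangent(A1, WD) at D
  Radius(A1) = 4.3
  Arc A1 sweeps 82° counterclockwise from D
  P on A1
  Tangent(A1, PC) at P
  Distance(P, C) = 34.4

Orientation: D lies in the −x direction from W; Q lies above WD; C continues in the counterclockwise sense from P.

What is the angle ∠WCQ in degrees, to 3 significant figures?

36.5°

W is at the origin; W and D share the same y with |WD| = 23.8 and D on the −x side, so D = (-23.8, 0.00). Since A1 is tangent to WD there, QD ⟂ WD, so Q = D + (0, 4.3) = (-23.8, 4.30). On A1, D sits at bearing -90° from Q; an 82° counterclockwise sweep puts P at bearing -8°, so P = Q + 4.3·(cos -8°, sin -8°) = (-19.5, 3.70). Since A1 is tangent to PC there, QP ⟂ PC, so PC runs along (−sin -8°, cos -8°); with |PC| = 34.4, C = (-14.8, 37.8). Then cos ∠WCQ = CW·CQ / (|CW||CQ|), giving 36.5°.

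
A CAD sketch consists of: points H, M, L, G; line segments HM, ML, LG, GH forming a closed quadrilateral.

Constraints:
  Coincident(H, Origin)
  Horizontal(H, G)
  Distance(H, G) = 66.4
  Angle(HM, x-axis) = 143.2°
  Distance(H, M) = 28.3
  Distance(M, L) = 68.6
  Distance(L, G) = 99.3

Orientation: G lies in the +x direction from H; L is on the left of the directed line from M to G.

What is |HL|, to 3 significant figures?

79.4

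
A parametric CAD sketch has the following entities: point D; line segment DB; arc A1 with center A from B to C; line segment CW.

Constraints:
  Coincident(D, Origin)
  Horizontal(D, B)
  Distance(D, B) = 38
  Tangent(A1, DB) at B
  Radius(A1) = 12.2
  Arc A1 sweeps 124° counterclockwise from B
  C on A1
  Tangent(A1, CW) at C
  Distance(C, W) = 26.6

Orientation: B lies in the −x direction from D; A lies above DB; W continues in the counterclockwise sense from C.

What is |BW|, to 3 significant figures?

41.3

D is at the origin; DB is horizontal with |DB| = 38.0 and B on the −x side, so B = (-38.0, 0.00). Since A1 is tangent to DB there, AB ⟂ DB, so A = B + (0, 12.2) = (-38.0, 12.2). On A1, B sits at bearing -90° from A; a 124° counterclockwise sweep puts C at bearing 34°, so C = A + 12.2·(cos 34°, sin 34°) = (-27.9, 19.0). Tangency of A1 to CW means the radius AC is perpendicular to CW, so CW runs along (−sin 34°, cos 34°); with |CW| = 26.6, W = (-42.8, 41.1). Then |BW| = |W − B| = 41.3.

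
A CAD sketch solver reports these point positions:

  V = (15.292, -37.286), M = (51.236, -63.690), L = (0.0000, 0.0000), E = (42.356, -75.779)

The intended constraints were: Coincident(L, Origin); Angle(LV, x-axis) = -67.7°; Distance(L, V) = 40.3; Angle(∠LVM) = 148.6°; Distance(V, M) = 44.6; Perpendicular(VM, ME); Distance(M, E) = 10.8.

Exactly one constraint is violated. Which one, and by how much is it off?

Distance(M, E) = 10.8 — off by 4.20.

L = (0.00, 0.00) ✓; LV at -67.70° ✓; |LV| = 40.30 ✓; ∠LVM = 148.6° ✓; |VM| = 44.60 ✓; ∠(VM, ME) = 90.00° ✓; |ME| = 15.00 ✗.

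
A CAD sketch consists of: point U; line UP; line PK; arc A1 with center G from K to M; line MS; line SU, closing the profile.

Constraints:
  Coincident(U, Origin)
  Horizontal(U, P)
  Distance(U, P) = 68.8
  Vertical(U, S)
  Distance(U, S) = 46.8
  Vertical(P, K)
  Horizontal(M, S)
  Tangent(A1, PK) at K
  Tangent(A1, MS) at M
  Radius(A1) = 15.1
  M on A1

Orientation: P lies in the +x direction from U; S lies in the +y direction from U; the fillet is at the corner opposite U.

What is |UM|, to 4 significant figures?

71.23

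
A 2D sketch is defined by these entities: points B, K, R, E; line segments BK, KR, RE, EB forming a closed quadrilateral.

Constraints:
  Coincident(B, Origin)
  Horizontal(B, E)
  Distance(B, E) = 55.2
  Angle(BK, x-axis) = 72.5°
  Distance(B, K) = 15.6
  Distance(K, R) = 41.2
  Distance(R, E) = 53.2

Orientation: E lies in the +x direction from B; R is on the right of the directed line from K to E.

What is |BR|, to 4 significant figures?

27.57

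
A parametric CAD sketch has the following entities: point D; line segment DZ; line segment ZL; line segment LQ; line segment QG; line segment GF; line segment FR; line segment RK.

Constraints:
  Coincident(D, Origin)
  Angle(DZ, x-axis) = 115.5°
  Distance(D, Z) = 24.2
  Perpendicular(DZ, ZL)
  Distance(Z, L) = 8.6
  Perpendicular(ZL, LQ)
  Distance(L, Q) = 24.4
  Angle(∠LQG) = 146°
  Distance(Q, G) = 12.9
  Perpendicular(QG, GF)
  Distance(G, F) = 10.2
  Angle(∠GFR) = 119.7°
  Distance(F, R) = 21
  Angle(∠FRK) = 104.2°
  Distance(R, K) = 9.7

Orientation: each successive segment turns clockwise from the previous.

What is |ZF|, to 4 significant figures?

30.23

∠LQG = 146.0° gives QG at -98.50° from the x-axis; with |QG| = 12.9, G = (5.942, -9.236). QG ⟂ GF, so GF runs at 171.5°; with |GF| = 10.2, F = (-4.146, -7.729). Then |ZF| = |F − Z| = 30.23.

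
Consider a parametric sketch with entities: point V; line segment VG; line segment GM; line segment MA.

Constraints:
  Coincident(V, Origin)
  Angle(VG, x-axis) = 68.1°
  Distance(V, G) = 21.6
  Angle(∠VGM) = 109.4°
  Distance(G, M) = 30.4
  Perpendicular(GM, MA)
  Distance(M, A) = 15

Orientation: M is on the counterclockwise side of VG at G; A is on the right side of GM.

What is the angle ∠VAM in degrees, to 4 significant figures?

46.73°

∠VGM = 109.4°, so GM runs at 68.1° + (180° − 109.4°) = 138.7° from the x-axis; with |GM| = 30.4, M = G + 30.4·(cos 138.7°, sin 138.7°) = (-14.78, 40.11). GM is perpendicular to MA; with |MA| = 15.0 on the right of GM, A = M + 15.0·(0.6600, 0.7513) = (-4.882, 51.37). Then cos ∠VAM = AV·AM / (|AV||AM|), giving 46.73°.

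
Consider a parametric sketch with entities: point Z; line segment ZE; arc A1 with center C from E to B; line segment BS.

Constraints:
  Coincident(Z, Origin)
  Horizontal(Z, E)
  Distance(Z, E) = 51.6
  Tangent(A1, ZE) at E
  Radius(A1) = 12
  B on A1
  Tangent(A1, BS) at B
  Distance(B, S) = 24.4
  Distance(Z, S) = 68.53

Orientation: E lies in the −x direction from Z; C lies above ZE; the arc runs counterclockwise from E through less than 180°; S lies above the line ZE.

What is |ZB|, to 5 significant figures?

46.137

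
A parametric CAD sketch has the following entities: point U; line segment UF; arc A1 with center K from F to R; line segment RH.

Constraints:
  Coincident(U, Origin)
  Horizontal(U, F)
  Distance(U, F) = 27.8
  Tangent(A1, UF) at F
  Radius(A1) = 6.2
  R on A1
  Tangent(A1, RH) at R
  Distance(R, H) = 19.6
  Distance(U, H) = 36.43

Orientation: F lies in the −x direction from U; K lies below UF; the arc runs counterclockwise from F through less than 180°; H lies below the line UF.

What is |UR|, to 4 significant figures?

34.55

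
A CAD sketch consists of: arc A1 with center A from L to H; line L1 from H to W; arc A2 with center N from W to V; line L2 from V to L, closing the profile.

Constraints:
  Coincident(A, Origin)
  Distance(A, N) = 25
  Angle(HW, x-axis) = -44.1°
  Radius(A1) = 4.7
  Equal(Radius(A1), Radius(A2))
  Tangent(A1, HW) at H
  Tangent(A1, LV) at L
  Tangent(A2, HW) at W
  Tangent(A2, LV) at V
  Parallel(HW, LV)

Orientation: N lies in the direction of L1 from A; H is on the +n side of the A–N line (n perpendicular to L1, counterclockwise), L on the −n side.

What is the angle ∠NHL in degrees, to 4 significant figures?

79.35°

The slot axis is L1's direction at -44.1°, so u = (cos -44.1°, sin -44.1°) = (0.7181, -0.6959) and n = (−sin -44.1°, cos -44.1°) = (0.6959, 0.7181). A is at the origin and N lies 25.0 along u from A, so N = 25.0·u = (17.95, -17.40). Tangency of A1 to both parallel lines with radius 4.7 puts H and L at A ± 4.7·n: H = (3.271, 3.375), L = (-3.271, -3.375). Then cos ∠NHL = HN·HL / (|HN||HL|), giving 79.35°.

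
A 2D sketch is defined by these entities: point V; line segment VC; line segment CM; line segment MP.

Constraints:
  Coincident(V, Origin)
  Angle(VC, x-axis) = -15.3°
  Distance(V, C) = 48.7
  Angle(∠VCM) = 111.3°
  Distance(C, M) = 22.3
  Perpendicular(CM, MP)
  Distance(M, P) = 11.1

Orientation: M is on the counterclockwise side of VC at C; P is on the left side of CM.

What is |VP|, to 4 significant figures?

52.67

V is at the origin; VC runs at -15.3° with length 48.7, so C = 48.7·(cos -15.3°, sin -15.3°) = (46.97, -12.85). ∠VCM = 111.3°, so CM runs at -15.3° + (180° − 111.3°) = 53.40° from the x-axis; with |CM| = 22.3, M = C + 22.3·(cos 53.40°, sin 53.40°) = (60.27, 5.052). CM ⟂ MP; with |MP| = 11.1 on the left of CM, P = M + 11.1·(-0.8028, 0.5962) = (51.36, 11.67). Then |VP| = |P − V| = 52.67.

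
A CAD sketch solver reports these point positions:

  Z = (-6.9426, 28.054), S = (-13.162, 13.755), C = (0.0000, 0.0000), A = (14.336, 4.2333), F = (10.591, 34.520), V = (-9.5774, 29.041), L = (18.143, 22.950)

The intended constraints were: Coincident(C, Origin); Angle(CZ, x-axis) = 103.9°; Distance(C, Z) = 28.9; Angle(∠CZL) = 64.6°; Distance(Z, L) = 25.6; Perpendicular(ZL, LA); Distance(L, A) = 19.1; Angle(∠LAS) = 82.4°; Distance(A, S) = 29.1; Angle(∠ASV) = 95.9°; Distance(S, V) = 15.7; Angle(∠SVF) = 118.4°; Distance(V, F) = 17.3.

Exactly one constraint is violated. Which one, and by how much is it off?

Distance(V, F) = 17.3 — off by 3.60.

C = (0.00, 0.00) ✓; CZ at 103.9° ✓; |CZ| = 28.90 ✓; ∠CZL = 64.60° ✓; |ZL| = 25.60 ✓; ∠(ZL, LA) = 90.00° ✓; |LA| = 19.10 ✓; ∠LAS = 82.40° ✓; |AS| = 29.10 ✓; ∠ASV = 95.90° ✓; |SV| = 15.70 ✓; ∠SVF = 118.4° ✓; |VF| = 20.90 ✗.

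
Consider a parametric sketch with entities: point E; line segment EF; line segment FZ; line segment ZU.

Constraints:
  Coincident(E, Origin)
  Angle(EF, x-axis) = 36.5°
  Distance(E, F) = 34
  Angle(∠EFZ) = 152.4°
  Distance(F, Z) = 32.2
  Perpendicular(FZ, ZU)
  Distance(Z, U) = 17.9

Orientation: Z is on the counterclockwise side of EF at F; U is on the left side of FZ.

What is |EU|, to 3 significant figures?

62.4

E is at the origin; EF runs at 36.5° with length 34.0, so F = 34.0·(cos 36.5°, sin 36.5°) = (27.3, 20.2). ∠EFZ = 152.4°, so FZ runs at 36.5° + (180° − 152.4°) = 64.1° from the x-axis; with |FZ| = 32.2, Z = F + 32.2·(cos 64.1°, sin 64.1°) = (41.4, 49.2). FZ ⟂ ZU; with |ZU| = 17.9 on the left of FZ, U = Z + 17.9·(-0.900, 0.437) = (25.3, 57.0). Then |EU| = |U − E| = 62.4.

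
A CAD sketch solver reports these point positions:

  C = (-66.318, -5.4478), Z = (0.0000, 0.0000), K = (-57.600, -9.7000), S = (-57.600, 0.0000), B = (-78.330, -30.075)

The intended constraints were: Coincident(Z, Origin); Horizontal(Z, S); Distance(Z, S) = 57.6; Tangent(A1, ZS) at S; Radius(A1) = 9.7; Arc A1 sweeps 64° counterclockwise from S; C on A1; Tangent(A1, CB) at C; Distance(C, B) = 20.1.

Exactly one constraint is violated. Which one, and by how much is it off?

Distance(C, B) = 20.1 — off by 7.30.

Z = (0.00, 0.00) ✓; Z.y = 0.00, S.y = 0.00 ✓; |ZS| = 57.60 ✓; ∠(KS, SZ) = 90.00° ✓; |KS| = 9.700 ✓; bearing(K→C) − bearing(K→S) = 64.00° ✓; |KC| = 9.700 ✓; ∠(KC, CB) = 90.00° ✓; |CB| = 27.40 ✗.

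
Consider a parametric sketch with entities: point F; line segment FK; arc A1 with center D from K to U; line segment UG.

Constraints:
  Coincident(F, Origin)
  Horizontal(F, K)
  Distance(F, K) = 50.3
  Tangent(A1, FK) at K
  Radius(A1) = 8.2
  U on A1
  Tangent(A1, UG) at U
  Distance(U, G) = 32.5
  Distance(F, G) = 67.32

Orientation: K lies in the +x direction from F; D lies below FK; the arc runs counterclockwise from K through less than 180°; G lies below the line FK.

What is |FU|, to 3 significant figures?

43.9

Checks: |DU| = 8.200 ✓; ∠(DU, UG) = 90.00° ✓; |UG| = 32.50 ✓; |FG| = 67.32 ✓.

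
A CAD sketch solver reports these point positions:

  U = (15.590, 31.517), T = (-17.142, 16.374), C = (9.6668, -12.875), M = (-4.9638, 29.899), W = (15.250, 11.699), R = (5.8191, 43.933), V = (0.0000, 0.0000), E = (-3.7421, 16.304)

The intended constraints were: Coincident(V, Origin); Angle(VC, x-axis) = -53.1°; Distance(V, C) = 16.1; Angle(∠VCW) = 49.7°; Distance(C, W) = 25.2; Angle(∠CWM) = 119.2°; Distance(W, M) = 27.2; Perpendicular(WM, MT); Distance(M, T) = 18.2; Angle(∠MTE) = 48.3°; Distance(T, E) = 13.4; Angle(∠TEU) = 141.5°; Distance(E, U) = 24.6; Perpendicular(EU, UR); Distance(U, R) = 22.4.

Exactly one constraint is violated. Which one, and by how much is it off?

Distance(U, R) = 22.4 — off by 6.60.

V = (0.00, 0.00) ✓; VC at -53.10° ✓; |VC| = 16.10 ✓; ∠VCW = 49.70° ✓; |CW| = 25.20 ✓; ∠CWM = 119.2° ✓; |WM| = 27.20 ✓; ∠(WM, MT) = 90.00° ✓; |MT| = 18.20 ✓; ∠MTE = 48.30° ✓; |TE| = 13.40 ✓; ∠TEU = 141.5° ✓; |EU| = 24.60 ✓; ∠(EU, UR) = 90.00° ✓; |UR| = 15.80 ✗.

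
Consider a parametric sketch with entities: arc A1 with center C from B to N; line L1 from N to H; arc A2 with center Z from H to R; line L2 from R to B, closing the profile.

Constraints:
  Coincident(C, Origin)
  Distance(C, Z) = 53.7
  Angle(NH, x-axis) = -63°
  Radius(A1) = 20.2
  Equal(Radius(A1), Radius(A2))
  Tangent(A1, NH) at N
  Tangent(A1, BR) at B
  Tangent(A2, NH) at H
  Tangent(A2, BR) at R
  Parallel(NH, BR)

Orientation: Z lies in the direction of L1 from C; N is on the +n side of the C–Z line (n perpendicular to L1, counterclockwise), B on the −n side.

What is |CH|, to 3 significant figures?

57.4

The slot axis is L1's direction at -63.0°, so u = (cos -63.0°, sin -63.0°) = (0.454, -0.891) and n = (−sin -63.0°, cos -63.0°) = (0.891, 0.454). C is at the origin and Z lies 53.7 along u from C, so Z = 53.7·u = (24.4, -47.8). Tangency of A1 to both parallel lines with radius 20.2 puts N and B at C ± 20.2·n: N = (18.0, 9.17), B = (-18.0, -9.17). Equal radii place H and R the same way about Z: H = Z + 20.2·n = (42.4, -38.7), R = Z − 20.2·n = (6.38, -57.0). Then |CH| = |H − C| = 57.4.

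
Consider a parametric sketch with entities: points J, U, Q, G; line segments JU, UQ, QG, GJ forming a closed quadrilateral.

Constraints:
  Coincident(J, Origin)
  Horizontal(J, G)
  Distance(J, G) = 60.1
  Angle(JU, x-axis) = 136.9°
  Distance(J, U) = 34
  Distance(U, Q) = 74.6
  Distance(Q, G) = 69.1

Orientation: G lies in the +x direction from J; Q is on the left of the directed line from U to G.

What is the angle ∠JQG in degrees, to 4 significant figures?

49.16°

Checks: |UQ| = 74.60 ✓; |QG| = 69.10 ✓.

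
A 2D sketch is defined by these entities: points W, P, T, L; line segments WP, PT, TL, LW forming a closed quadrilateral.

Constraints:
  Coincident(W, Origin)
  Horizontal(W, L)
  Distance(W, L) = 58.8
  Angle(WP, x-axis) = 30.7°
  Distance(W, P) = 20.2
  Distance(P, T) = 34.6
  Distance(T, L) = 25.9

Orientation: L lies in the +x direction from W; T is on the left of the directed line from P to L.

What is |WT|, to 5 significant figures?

54.695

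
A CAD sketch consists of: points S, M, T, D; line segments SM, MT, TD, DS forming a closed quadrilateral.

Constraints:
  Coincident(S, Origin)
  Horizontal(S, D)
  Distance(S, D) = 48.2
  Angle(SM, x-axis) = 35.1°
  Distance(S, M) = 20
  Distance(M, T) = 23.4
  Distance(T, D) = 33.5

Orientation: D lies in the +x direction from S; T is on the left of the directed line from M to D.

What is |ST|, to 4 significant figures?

43.08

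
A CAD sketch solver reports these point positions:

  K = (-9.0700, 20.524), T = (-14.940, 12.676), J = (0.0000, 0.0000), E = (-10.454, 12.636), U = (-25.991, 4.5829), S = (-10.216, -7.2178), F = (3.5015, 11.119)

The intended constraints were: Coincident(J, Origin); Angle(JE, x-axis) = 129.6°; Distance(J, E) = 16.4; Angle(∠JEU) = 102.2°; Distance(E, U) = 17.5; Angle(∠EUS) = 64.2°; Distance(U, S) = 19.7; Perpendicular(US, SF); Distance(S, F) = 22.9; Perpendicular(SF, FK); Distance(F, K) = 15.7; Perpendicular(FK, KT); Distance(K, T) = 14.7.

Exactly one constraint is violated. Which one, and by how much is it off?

Distance(K, T) = 14.7 — off by 4.90.

J = (0.00, 0.00) ✓; JE at 129.6° ✓; |JE| = 16.40 ✓; ∠JEU = 102.2° ✓; |EU| = 17.50 ✓; ∠EUS = 64.20° ✓; |US| = 19.70 ✓; ∠(US, SF) = 90.00° ✓; |SF| = 22.90 ✓; ∠(SF, FK) = 90.00° ✓; |FK| = 15.70 ✓; ∠(FK, KT) = 90.01° ✓; |KT| = 9.800 ✗.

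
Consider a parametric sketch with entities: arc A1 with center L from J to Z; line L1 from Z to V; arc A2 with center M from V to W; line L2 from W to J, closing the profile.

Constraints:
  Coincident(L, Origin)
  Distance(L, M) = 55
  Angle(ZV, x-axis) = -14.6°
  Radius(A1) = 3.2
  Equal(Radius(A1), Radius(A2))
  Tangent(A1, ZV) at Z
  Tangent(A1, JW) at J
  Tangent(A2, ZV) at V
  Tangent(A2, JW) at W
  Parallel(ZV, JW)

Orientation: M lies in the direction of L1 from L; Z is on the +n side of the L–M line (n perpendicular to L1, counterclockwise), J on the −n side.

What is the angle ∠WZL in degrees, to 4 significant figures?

83.36°

The slot axis is L1's direction at -14.6°, so u = (cos -14.6°, sin -14.6°) = (0.9677, -0.2521) and n = (−sin -14.6°, cos -14.6°) = (0.2521, 0.9677). L is at the origin and M lies 55.0 along u from L, so M = 55.0·u = (53.22, -13.86). Tangency of A1 to both parallel lines with radius 3.2 puts Z and J at L ± 3.2·n: Z = (0.8066, 3.097), J = (-0.8066, -3.097). Equal radii place V and W the same way about M: V = M + 3.2·n = (54.03, -10.77), W = M − 3.2·n = (52.42, -16.96). Then cos ∠WZL = ZW·ZL / (|ZW||ZL|), giving 83.36°.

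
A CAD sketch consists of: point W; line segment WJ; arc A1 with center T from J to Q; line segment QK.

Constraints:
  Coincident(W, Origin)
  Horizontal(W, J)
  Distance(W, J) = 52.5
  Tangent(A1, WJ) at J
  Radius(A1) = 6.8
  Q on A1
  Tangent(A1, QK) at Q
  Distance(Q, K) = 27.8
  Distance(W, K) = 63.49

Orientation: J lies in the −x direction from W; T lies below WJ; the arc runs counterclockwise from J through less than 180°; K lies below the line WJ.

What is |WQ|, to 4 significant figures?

59.71

Checks: |TQ| = 6.800 ✓; ∠(TQ, QK) = 90.00° ✓; |QK| = 27.80 ✓; |WK| = 63.49 ✓.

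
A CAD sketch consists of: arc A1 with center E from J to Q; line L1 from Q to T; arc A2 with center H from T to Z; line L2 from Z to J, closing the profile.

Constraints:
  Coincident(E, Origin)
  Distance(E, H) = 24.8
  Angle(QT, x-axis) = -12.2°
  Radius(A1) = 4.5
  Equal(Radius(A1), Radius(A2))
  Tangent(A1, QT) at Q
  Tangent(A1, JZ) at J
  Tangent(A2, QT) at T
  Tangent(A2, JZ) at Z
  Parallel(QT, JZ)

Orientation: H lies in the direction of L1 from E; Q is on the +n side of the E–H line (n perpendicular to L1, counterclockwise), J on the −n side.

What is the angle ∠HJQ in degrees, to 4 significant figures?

79.72°

The slot axis is L1's direction at -12.2°, so u = (cos -12.2°, sin -12.2°) = (0.9774, -0.2113) and n = (−sin -12.2°, cos -12.2°) = (0.2113, 0.9774). E is at the origin and H lies 24.8 along u from E, so H = 24.8·u = (24.24, -5.241). Tangency of A1 to both parallel lines with radius 4.5 puts Q and J at E ± 4.5·n: Q = (0.9510, 4.398), J = (-0.9510, -4.398). Then cos ∠HJQ = JH·JQ / (|JH||JQ|), giving 79.72°.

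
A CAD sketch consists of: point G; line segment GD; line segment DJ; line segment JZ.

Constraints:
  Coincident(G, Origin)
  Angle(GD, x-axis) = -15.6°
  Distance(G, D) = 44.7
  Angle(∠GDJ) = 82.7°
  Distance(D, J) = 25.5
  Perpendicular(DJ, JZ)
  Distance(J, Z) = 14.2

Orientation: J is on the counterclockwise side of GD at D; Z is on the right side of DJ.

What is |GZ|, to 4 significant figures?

61.80

∠GDJ = 82.7°, so DJ runs at -15.6° + (180° − 82.7°) = 81.70° from the x-axis; with |DJ| = 25.5, J = D + 25.5·(cos 81.70°, sin 81.70°) = (46.73, 13.21). The perpendicularity gives JZ at right angles to DJ; with |JZ| = 14.2 on the right of DJ, Z = J + 14.2·(0.9895, -0.1444) = (60.79, 11.16). Then |GZ| = |Z − G| = 61.80.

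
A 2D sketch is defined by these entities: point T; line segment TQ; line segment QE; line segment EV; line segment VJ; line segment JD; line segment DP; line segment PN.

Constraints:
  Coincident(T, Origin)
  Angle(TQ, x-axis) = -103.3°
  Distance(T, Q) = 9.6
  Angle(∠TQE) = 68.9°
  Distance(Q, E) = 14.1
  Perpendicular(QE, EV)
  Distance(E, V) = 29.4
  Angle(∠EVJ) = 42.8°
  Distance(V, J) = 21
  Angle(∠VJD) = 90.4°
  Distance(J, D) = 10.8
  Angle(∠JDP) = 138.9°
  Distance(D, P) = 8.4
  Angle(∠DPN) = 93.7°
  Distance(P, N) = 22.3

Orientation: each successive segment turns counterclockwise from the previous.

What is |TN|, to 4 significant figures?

24.55

T is at the origin; TQ runs at -103.3° with length 9.6, so Q = (-2.208, -9.343). ∠TQE = 68.9° gives QE at 7.800° from the x-axis; with |QE| = 14.1, E = (11.76, -7.429). The perpendicularity gives EV at right angles to QE, so EV runs at 97.80°; with |EV| = 29.4, V = (7.771, 21.70). ∠EVJ = 42.8° gives VJ at -125.0° from the x-axis; with |VJ| = 21.0, J = (-4.274, 4.497). ∠VJD = 90.4° gives JD at -35.40° from the x-axis; with |JD| = 10.8, D = (4.529, -1.759). ∠JDP = 138.9° gives DP at 5.700° from the x-axis; with |DP| = 8.4, P = (12.89, -0.9251). ∠DPN = 93.7° gives PN at 92.00° from the x-axis; with |PN| = 22.3, N = (12.11, 21.36). Then |TN| = |N − T| = 24.55.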